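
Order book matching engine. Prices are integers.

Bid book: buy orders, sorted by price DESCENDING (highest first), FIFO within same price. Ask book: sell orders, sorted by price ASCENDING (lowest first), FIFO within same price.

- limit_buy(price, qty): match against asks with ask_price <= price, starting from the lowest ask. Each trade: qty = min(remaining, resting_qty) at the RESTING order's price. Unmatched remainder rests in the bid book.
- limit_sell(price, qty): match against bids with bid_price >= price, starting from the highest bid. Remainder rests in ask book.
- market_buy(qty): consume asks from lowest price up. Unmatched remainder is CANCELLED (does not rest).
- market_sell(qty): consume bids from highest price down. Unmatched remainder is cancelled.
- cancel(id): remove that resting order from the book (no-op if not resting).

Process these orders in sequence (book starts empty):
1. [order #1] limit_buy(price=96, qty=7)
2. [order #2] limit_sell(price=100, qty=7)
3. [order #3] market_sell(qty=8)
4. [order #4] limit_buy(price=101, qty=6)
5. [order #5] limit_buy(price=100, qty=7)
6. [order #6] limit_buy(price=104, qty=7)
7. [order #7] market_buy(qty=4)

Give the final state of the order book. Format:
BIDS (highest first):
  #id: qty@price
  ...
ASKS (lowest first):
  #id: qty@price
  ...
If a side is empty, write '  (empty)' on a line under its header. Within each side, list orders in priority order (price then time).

Answer: BIDS (highest first):
  #6: 7@104
  #5: 6@100
ASKS (lowest first):
  (empty)

Derivation:
After op 1 [order #1] limit_buy(price=96, qty=7): fills=none; bids=[#1:7@96] asks=[-]
After op 2 [order #2] limit_sell(price=100, qty=7): fills=none; bids=[#1:7@96] asks=[#2:7@100]
After op 3 [order #3] market_sell(qty=8): fills=#1x#3:7@96; bids=[-] asks=[#2:7@100]
After op 4 [order #4] limit_buy(price=101, qty=6): fills=#4x#2:6@100; bids=[-] asks=[#2:1@100]
After op 5 [order #5] limit_buy(price=100, qty=7): fills=#5x#2:1@100; bids=[#5:6@100] asks=[-]
After op 6 [order #6] limit_buy(price=104, qty=7): fills=none; bids=[#6:7@104 #5:6@100] asks=[-]
After op 7 [order #7] market_buy(qty=4): fills=none; bids=[#6:7@104 #5:6@100] asks=[-]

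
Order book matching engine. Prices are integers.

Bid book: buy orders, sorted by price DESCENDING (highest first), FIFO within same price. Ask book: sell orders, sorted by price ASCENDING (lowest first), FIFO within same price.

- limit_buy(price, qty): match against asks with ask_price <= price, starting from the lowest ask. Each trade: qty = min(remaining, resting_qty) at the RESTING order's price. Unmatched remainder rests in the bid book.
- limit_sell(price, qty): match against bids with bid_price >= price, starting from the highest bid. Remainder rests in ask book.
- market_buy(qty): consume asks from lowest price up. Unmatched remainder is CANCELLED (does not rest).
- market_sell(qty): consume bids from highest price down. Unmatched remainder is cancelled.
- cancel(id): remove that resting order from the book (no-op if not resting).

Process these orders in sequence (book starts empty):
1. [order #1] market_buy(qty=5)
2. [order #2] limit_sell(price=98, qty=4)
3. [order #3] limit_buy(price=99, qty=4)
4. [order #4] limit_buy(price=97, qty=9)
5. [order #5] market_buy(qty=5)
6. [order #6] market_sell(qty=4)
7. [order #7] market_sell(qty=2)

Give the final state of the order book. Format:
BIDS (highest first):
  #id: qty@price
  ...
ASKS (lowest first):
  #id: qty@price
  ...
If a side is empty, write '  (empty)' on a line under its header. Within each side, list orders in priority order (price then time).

After op 1 [order #1] market_buy(qty=5): fills=none; bids=[-] asks=[-]
After op 2 [order #2] limit_sell(price=98, qty=4): fills=none; bids=[-] asks=[#2:4@98]
After op 3 [order #3] limit_buy(price=99, qty=4): fills=#3x#2:4@98; bids=[-] asks=[-]
After op 4 [order #4] limit_buy(price=97, qty=9): fills=none; bids=[#4:9@97] asks=[-]
After op 5 [order #5] market_buy(qty=5): fills=none; bids=[#4:9@97] asks=[-]
After op 6 [order #6] market_sell(qty=4): fills=#4x#6:4@97; bids=[#4:5@97] asks=[-]
After op 7 [order #7] market_sell(qty=2): fills=#4x#7:2@97; bids=[#4:3@97] asks=[-]

Answer: BIDS (highest first):
  #4: 3@97
ASKS (lowest first):
  (empty)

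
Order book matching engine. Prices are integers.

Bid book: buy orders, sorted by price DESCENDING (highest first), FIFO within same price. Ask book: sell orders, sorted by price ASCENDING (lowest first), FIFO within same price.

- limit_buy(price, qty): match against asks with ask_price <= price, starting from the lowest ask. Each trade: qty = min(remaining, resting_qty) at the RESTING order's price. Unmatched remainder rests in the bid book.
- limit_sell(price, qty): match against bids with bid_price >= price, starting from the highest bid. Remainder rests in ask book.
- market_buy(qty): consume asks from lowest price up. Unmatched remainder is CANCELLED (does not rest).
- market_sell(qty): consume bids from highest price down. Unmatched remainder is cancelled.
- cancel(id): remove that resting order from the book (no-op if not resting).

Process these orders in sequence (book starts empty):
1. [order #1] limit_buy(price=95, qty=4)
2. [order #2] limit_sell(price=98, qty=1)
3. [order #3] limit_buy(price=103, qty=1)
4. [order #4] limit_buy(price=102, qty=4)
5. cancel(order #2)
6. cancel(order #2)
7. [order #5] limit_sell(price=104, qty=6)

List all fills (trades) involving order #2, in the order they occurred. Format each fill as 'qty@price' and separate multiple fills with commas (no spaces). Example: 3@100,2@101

After op 1 [order #1] limit_buy(price=95, qty=4): fills=none; bids=[#1:4@95] asks=[-]
After op 2 [order #2] limit_sell(price=98, qty=1): fills=none; bids=[#1:4@95] asks=[#2:1@98]
After op 3 [order #3] limit_buy(price=103, qty=1): fills=#3x#2:1@98; bids=[#1:4@95] asks=[-]
After op 4 [order #4] limit_buy(price=102, qty=4): fills=none; bids=[#4:4@102 #1:4@95] asks=[-]
After op 5 cancel(order #2): fills=none; bids=[#4:4@102 #1:4@95] asks=[-]
After op 6 cancel(order #2): fills=none; bids=[#4:4@102 #1:4@95] asks=[-]
After op 7 [order #5] limit_sell(price=104, qty=6): fills=none; bids=[#4:4@102 #1:4@95] asks=[#5:6@104]

Answer: 1@98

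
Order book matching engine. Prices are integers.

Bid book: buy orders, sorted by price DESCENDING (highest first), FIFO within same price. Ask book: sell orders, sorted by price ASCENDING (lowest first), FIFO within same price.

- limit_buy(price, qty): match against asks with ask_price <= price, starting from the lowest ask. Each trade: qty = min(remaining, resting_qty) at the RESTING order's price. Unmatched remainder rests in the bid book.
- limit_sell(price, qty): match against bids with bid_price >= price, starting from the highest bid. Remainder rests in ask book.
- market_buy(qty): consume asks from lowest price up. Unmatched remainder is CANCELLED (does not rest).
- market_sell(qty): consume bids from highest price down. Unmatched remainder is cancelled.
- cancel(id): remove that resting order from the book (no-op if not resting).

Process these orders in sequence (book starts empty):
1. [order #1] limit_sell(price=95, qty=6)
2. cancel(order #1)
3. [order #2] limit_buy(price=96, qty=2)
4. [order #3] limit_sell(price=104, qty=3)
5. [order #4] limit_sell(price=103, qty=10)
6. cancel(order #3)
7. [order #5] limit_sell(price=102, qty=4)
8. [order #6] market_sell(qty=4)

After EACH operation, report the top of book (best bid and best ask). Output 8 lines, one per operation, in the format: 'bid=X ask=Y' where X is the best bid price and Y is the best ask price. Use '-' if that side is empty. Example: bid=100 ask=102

Answer: bid=- ask=95
bid=- ask=-
bid=96 ask=-
bid=96 ask=104
bid=96 ask=103
bid=96 ask=103
bid=96 ask=102
bid=- ask=102

Derivation:
After op 1 [order #1] limit_sell(price=95, qty=6): fills=none; bids=[-] asks=[#1:6@95]
After op 2 cancel(order #1): fills=none; bids=[-] asks=[-]
After op 3 [order #2] limit_buy(price=96, qty=2): fills=none; bids=[#2:2@96] asks=[-]
After op 4 [order #3] limit_sell(price=104, qty=3): fills=none; bids=[#2:2@96] asks=[#3:3@104]
After op 5 [order #4] limit_sell(price=103, qty=10): fills=none; bids=[#2:2@96] asks=[#4:10@103 #3:3@104]
After op 6 cancel(order #3): fills=none; bids=[#2:2@96] asks=[#4:10@103]
After op 7 [order #5] limit_sell(price=102, qty=4): fills=none; bids=[#2:2@96] asks=[#5:4@102 #4:10@103]
After op 8 [order #6] market_sell(qty=4): fills=#2x#6:2@96; bids=[-] asks=[#5:4@102 #4:10@103]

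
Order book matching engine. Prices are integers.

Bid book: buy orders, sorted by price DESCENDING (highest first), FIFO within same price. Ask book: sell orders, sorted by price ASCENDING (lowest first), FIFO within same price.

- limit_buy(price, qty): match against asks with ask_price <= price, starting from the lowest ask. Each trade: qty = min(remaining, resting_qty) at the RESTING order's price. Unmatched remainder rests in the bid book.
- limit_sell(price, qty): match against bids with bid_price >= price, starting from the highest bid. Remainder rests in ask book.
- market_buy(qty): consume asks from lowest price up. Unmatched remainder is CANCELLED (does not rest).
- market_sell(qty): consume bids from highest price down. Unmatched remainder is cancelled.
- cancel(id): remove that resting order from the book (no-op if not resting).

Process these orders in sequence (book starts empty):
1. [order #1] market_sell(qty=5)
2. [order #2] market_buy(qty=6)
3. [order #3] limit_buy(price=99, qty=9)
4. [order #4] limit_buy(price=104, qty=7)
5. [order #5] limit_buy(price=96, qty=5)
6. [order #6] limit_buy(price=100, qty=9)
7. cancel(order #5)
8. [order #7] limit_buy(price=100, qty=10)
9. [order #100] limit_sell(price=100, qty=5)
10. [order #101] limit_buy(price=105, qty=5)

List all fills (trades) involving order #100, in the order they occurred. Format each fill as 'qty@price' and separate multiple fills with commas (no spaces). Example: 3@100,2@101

After op 1 [order #1] market_sell(qty=5): fills=none; bids=[-] asks=[-]
After op 2 [order #2] market_buy(qty=6): fills=none; bids=[-] asks=[-]
After op 3 [order #3] limit_buy(price=99, qty=9): fills=none; bids=[#3:9@99] asks=[-]
After op 4 [order #4] limit_buy(price=104, qty=7): fills=none; bids=[#4:7@104 #3:9@99] asks=[-]
After op 5 [order #5] limit_buy(price=96, qty=5): fills=none; bids=[#4:7@104 #3:9@99 #5:5@96] asks=[-]
After op 6 [order #6] limit_buy(price=100, qty=9): fills=none; bids=[#4:7@104 #6:9@100 #3:9@99 #5:5@96] asks=[-]
After op 7 cancel(order #5): fills=none; bids=[#4:7@104 #6:9@100 #3:9@99] asks=[-]
After op 8 [order #7] limit_buy(price=100, qty=10): fills=none; bids=[#4:7@104 #6:9@100 #7:10@100 #3:9@99] asks=[-]
After op 9 [order #100] limit_sell(price=100, qty=5): fills=#4x#100:5@104; bids=[#4:2@104 #6:9@100 #7:10@100 #3:9@99] asks=[-]
After op 10 [order #101] limit_buy(price=105, qty=5): fills=none; bids=[#101:5@105 #4:2@104 #6:9@100 #7:10@100 #3:9@99] asks=[-]

Answer: 5@104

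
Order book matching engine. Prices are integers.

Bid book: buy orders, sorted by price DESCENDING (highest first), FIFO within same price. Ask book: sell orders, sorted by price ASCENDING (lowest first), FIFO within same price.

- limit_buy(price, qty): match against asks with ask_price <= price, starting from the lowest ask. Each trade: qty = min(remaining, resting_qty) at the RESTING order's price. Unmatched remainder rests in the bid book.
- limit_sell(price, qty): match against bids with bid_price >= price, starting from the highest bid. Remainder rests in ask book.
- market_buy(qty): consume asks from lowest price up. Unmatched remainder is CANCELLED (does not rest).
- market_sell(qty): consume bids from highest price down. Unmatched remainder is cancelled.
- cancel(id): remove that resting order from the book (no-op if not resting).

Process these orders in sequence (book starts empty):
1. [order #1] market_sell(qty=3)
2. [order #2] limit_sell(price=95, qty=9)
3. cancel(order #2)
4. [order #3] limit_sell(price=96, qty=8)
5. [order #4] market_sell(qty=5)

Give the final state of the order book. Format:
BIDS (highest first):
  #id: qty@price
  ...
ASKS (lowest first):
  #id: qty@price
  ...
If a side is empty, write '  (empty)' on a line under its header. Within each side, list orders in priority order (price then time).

Answer: BIDS (highest first):
  (empty)
ASKS (lowest first):
  #3: 8@96

Derivation:
After op 1 [order #1] market_sell(qty=3): fills=none; bids=[-] asks=[-]
After op 2 [order #2] limit_sell(price=95, qty=9): fills=none; bids=[-] asks=[#2:9@95]
After op 3 cancel(order #2): fills=none; bids=[-] asks=[-]
After op 4 [order #3] limit_sell(price=96, qty=8): fills=none; bids=[-] asks=[#3:8@96]
After op 5 [order #4] market_sell(qty=5): fills=none; bids=[-] asks=[#3:8@96]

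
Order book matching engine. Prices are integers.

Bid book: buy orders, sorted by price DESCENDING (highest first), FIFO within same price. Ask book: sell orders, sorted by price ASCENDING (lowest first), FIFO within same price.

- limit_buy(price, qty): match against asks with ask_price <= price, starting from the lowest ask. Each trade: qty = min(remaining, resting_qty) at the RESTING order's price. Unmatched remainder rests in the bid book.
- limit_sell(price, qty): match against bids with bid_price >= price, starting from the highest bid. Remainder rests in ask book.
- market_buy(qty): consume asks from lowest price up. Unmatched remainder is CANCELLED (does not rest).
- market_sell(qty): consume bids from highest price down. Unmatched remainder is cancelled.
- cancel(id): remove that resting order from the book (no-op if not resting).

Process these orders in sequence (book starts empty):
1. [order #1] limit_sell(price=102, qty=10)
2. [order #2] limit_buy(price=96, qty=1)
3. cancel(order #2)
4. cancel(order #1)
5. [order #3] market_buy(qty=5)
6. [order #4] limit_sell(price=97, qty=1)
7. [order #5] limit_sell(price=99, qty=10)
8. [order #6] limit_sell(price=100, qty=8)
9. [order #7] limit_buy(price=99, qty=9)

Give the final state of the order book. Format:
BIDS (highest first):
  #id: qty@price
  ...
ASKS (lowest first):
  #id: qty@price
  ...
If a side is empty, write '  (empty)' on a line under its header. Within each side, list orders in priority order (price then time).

Answer: BIDS (highest first):
  (empty)
ASKS (lowest first):
  #5: 2@99
  #6: 8@100

Derivation:
After op 1 [order #1] limit_sell(price=102, qty=10): fills=none; bids=[-] asks=[#1:10@102]
After op 2 [order #2] limit_buy(price=96, qty=1): fills=none; bids=[#2:1@96] asks=[#1:10@102]
After op 3 cancel(order #2): fills=none; bids=[-] asks=[#1:10@102]
After op 4 cancel(order #1): fills=none; bids=[-] asks=[-]
After op 5 [order #3] market_buy(qty=5): fills=none; bids=[-] asks=[-]
After op 6 [order #4] limit_sell(price=97, qty=1): fills=none; bids=[-] asks=[#4:1@97]
After op 7 [order #5] limit_sell(price=99, qty=10): fills=none; bids=[-] asks=[#4:1@97 #5:10@99]
After op 8 [order #6] limit_sell(price=100, qty=8): fills=none; bids=[-] asks=[#4:1@97 #5:10@99 #6:8@100]
After op 9 [order #7] limit_buy(price=99, qty=9): fills=#7x#4:1@97 #7x#5:8@99; bids=[-] asks=[#5:2@99 #6:8@100]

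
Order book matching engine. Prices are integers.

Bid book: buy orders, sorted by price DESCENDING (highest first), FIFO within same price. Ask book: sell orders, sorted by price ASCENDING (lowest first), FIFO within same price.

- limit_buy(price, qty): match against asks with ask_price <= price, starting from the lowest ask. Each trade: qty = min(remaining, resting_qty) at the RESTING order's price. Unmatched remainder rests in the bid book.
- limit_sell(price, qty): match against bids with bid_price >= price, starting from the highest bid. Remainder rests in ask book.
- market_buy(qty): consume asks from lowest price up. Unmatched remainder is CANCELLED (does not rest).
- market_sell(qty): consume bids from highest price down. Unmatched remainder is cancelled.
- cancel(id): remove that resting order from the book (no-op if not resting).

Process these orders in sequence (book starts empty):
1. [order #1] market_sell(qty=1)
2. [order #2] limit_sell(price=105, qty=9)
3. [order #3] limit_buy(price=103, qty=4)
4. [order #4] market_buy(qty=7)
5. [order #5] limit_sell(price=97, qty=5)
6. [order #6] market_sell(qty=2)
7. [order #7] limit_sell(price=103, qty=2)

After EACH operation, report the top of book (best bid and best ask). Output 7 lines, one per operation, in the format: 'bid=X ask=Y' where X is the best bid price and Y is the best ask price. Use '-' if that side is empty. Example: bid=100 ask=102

After op 1 [order #1] market_sell(qty=1): fills=none; bids=[-] asks=[-]
After op 2 [order #2] limit_sell(price=105, qty=9): fills=none; bids=[-] asks=[#2:9@105]
After op 3 [order #3] limit_buy(price=103, qty=4): fills=none; bids=[#3:4@103] asks=[#2:9@105]
After op 4 [order #4] market_buy(qty=7): fills=#4x#2:7@105; bids=[#3:4@103] asks=[#2:2@105]
After op 5 [order #5] limit_sell(price=97, qty=5): fills=#3x#5:4@103; bids=[-] asks=[#5:1@97 #2:2@105]
After op 6 [order #6] market_sell(qty=2): fills=none; bids=[-] asks=[#5:1@97 #2:2@105]
After op 7 [order #7] limit_sell(price=103, qty=2): fills=none; bids=[-] asks=[#5:1@97 #7:2@103 #2:2@105]

Answer: bid=- ask=-
bid=- ask=105
bid=103 ask=105
bid=103 ask=105
bid=- ask=97
bid=- ask=97
bid=- ask=97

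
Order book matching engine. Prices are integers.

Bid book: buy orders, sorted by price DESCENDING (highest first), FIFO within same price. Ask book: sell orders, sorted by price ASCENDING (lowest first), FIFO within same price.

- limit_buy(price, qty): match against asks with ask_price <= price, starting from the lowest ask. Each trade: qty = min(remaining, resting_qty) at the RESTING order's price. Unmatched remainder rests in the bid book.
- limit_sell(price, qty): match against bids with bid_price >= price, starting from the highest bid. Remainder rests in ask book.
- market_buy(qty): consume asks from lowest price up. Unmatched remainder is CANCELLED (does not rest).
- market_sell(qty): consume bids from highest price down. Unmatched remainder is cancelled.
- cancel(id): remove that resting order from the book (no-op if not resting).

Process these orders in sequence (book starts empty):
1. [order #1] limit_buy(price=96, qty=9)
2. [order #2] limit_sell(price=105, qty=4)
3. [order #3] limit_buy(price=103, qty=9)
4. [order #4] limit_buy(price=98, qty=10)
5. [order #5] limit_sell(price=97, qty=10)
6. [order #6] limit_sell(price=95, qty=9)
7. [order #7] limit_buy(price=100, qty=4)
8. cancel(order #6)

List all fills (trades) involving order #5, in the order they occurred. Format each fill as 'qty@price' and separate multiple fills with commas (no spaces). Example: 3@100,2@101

Answer: 9@103,1@98

Derivation:
After op 1 [order #1] limit_buy(price=96, qty=9): fills=none; bids=[#1:9@96] asks=[-]
After op 2 [order #2] limit_sell(price=105, qty=4): fills=none; bids=[#1:9@96] asks=[#2:4@105]
After op 3 [order #3] limit_buy(price=103, qty=9): fills=none; bids=[#3:9@103 #1:9@96] asks=[#2:4@105]
After op 4 [order #4] limit_buy(price=98, qty=10): fills=none; bids=[#3:9@103 #4:10@98 #1:9@96] asks=[#2:4@105]
After op 5 [order #5] limit_sell(price=97, qty=10): fills=#3x#5:9@103 #4x#5:1@98; bids=[#4:9@98 #1:9@96] asks=[#2:4@105]
After op 6 [order #6] limit_sell(price=95, qty=9): fills=#4x#6:9@98; bids=[#1:9@96] asks=[#2:4@105]
After op 7 [order #7] limit_buy(price=100, qty=4): fills=none; bids=[#7:4@100 #1:9@96] asks=[#2:4@105]
After op 8 cancel(order #6): fills=none; bids=[#7:4@100 #1:9@96] asks=[#2:4@105]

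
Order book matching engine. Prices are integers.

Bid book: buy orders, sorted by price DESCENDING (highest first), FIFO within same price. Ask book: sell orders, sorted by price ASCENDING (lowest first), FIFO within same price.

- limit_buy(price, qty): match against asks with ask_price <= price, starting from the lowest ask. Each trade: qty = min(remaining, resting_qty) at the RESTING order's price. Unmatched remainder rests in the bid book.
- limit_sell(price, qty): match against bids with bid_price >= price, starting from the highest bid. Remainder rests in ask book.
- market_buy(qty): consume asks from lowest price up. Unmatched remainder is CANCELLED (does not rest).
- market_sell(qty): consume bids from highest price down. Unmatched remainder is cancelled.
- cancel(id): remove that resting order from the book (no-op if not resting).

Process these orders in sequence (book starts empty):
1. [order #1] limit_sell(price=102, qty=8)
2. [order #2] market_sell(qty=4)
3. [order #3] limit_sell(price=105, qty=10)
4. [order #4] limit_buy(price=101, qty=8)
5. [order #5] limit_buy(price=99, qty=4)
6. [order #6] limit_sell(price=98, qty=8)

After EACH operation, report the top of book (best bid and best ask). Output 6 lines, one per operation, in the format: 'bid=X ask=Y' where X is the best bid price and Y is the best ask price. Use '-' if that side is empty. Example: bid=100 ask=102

Answer: bid=- ask=102
bid=- ask=102
bid=- ask=102
bid=101 ask=102
bid=101 ask=102
bid=99 ask=102

Derivation:
After op 1 [order #1] limit_sell(price=102, qty=8): fills=none; bids=[-] asks=[#1:8@102]
After op 2 [order #2] market_sell(qty=4): fills=none; bids=[-] asks=[#1:8@102]
After op 3 [order #3] limit_sell(price=105, qty=10): fills=none; bids=[-] asks=[#1:8@102 #3:10@105]
After op 4 [order #4] limit_buy(price=101, qty=8): fills=none; bids=[#4:8@101] asks=[#1:8@102 #3:10@105]
After op 5 [order #5] limit_buy(price=99, qty=4): fills=none; bids=[#4:8@101 #5:4@99] asks=[#1:8@102 #3:10@105]
After op 6 [order #6] limit_sell(price=98, qty=8): fills=#4x#6:8@101; bids=[#5:4@99] asks=[#1:8@102 #3:10@105]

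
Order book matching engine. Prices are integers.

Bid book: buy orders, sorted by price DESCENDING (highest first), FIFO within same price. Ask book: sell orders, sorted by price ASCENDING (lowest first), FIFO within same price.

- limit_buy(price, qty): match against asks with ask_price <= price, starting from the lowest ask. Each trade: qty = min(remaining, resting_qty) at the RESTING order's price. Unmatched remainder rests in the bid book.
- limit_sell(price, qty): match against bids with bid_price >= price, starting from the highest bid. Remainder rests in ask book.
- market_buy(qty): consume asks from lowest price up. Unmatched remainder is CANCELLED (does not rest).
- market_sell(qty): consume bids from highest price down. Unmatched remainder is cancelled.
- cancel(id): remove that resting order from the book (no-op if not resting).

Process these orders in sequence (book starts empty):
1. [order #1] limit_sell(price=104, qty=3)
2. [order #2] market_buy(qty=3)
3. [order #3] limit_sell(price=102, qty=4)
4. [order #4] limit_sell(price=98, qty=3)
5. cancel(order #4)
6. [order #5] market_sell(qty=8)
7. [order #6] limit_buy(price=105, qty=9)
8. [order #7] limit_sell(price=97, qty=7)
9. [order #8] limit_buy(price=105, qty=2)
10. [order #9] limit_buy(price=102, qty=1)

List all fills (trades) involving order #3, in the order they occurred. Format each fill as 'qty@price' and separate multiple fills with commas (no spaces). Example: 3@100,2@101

After op 1 [order #1] limit_sell(price=104, qty=3): fills=none; bids=[-] asks=[#1:3@104]
After op 2 [order #2] market_buy(qty=3): fills=#2x#1:3@104; bids=[-] asks=[-]
After op 3 [order #3] limit_sell(price=102, qty=4): fills=none; bids=[-] asks=[#3:4@102]
After op 4 [order #4] limit_sell(price=98, qty=3): fills=none; bids=[-] asks=[#4:3@98 #3:4@102]
After op 5 cancel(order #4): fills=none; bids=[-] asks=[#3:4@102]
After op 6 [order #5] market_sell(qty=8): fills=none; bids=[-] asks=[#3:4@102]
After op 7 [order #6] limit_buy(price=105, qty=9): fills=#6x#3:4@102; bids=[#6:5@105] asks=[-]
After op 8 [order #7] limit_sell(price=97, qty=7): fills=#6x#7:5@105; bids=[-] asks=[#7:2@97]
After op 9 [order #8] limit_buy(price=105, qty=2): fills=#8x#7:2@97; bids=[-] asks=[-]
After op 10 [order #9] limit_buy(price=102, qty=1): fills=none; bids=[#9:1@102] asks=[-]

Answer: 4@102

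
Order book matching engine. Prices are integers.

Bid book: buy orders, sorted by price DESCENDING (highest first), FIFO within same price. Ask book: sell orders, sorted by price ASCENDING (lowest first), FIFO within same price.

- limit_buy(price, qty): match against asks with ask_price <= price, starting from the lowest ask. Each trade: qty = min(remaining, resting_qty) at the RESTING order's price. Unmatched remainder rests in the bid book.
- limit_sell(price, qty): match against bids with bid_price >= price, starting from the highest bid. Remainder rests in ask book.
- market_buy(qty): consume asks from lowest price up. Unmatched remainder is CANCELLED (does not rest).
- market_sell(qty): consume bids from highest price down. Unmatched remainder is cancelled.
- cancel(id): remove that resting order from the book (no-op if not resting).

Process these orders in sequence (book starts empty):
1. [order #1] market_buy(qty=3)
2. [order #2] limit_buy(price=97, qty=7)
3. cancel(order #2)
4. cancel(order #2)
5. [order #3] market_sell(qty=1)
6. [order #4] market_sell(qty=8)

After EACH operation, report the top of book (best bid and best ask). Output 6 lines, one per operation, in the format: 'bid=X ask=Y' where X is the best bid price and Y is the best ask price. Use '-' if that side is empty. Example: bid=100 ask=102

Answer: bid=- ask=-
bid=97 ask=-
bid=- ask=-
bid=- ask=-
bid=- ask=-
bid=- ask=-

Derivation:
After op 1 [order #1] market_buy(qty=3): fills=none; bids=[-] asks=[-]
After op 2 [order #2] limit_buy(price=97, qty=7): fills=none; bids=[#2:7@97] asks=[-]
After op 3 cancel(order #2): fills=none; bids=[-] asks=[-]
After op 4 cancel(order #2): fills=none; bids=[-] asks=[-]
After op 5 [order #3] market_sell(qty=1): fills=none; bids=[-] asks=[-]
After op 6 [order #4] market_sell(qty=8): fills=none; bids=[-] asks=[-]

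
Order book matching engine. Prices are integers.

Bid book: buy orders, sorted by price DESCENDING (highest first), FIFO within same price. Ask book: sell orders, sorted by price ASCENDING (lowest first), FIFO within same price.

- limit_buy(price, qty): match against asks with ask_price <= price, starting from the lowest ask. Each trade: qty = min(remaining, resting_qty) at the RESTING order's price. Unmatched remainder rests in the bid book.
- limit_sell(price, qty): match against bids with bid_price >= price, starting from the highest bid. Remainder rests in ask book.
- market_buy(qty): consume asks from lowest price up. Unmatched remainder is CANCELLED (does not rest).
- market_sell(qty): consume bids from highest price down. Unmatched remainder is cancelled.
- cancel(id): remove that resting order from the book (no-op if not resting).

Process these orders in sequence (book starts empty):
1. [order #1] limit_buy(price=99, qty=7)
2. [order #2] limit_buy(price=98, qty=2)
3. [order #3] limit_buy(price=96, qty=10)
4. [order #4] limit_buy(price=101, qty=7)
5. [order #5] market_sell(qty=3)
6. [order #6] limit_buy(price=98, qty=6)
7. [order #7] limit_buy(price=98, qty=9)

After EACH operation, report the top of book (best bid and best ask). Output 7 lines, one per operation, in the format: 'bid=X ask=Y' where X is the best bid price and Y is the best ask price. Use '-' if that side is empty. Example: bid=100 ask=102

Answer: bid=99 ask=-
bid=99 ask=-
bid=99 ask=-
bid=101 ask=-
bid=101 ask=-
bid=101 ask=-
bid=101 ask=-

Derivation:
After op 1 [order #1] limit_buy(price=99, qty=7): fills=none; bids=[#1:7@99] asks=[-]
After op 2 [order #2] limit_buy(price=98, qty=2): fills=none; bids=[#1:7@99 #2:2@98] asks=[-]
After op 3 [order #3] limit_buy(price=96, qty=10): fills=none; bids=[#1:7@99 #2:2@98 #3:10@96] asks=[-]
After op 4 [order #4] limit_buy(price=101, qty=7): fills=none; bids=[#4:7@101 #1:7@99 #2:2@98 #3:10@96] asks=[-]
After op 5 [order #5] market_sell(qty=3): fills=#4x#5:3@101; bids=[#4:4@101 #1:7@99 #2:2@98 #3:10@96] asks=[-]
After op 6 [order #6] limit_buy(price=98, qty=6): fills=none; bids=[#4:4@101 #1:7@99 #2:2@98 #6:6@98 #3:10@96] asks=[-]
After op 7 [order #7] limit_buy(price=98, qty=9): fills=none; bids=[#4:4@101 #1:7@99 #2:2@98 #6:6@98 #7:9@98 #3:10@96] asks=[-]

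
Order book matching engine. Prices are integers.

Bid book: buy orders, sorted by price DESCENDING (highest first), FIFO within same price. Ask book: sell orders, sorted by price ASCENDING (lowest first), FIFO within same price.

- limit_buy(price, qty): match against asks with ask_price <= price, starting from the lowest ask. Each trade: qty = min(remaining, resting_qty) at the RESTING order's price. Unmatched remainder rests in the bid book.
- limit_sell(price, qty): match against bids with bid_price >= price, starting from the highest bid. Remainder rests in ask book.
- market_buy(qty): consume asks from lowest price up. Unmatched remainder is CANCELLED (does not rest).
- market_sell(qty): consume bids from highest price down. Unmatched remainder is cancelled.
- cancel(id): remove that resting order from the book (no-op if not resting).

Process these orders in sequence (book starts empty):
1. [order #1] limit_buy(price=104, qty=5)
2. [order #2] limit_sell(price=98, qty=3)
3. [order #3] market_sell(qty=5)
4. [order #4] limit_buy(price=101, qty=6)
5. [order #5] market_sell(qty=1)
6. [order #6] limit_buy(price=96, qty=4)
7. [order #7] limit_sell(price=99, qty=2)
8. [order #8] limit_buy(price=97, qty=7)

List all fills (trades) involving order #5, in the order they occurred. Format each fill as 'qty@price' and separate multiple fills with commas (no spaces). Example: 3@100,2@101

Answer: 1@101

Derivation:
After op 1 [order #1] limit_buy(price=104, qty=5): fills=none; bids=[#1:5@104] asks=[-]
After op 2 [order #2] limit_sell(price=98, qty=3): fills=#1x#2:3@104; bids=[#1:2@104] asks=[-]
After op 3 [order #3] market_sell(qty=5): fills=#1x#3:2@104; bids=[-] asks=[-]
After op 4 [order #4] limit_buy(price=101, qty=6): fills=none; bids=[#4:6@101] asks=[-]
After op 5 [order #5] market_sell(qty=1): fills=#4x#5:1@101; bids=[#4:5@101] asks=[-]
After op 6 [order #6] limit_buy(price=96, qty=4): fills=none; bids=[#4:5@101 #6:4@96] asks=[-]
After op 7 [order #7] limit_sell(price=99, qty=2): fills=#4x#7:2@101; bids=[#4:3@101 #6:4@96] asks=[-]
After op 8 [order #8] limit_buy(price=97, qty=7): fills=none; bids=[#4:3@101 #8:7@97 #6:4@96] asks=[-]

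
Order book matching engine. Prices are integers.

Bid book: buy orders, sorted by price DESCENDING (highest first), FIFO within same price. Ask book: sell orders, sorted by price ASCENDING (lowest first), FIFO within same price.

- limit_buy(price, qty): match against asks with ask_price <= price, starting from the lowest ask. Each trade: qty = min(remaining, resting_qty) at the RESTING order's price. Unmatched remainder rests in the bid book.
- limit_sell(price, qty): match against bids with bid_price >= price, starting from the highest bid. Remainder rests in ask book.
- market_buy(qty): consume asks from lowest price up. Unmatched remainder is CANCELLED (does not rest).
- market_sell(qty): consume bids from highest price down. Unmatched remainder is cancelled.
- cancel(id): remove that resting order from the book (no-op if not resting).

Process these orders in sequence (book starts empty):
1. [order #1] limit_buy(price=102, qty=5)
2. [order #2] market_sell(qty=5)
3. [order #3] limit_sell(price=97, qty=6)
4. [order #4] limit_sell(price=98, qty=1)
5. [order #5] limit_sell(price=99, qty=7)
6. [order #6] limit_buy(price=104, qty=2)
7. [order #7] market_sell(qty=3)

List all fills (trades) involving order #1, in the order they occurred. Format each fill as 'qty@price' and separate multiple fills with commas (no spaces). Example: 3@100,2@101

After op 1 [order #1] limit_buy(price=102, qty=5): fills=none; bids=[#1:5@102] asks=[-]
After op 2 [order #2] market_sell(qty=5): fills=#1x#2:5@102; bids=[-] asks=[-]
After op 3 [order #3] limit_sell(price=97, qty=6): fills=none; bids=[-] asks=[#3:6@97]
After op 4 [order #4] limit_sell(price=98, qty=1): fills=none; bids=[-] asks=[#3:6@97 #4:1@98]
After op 5 [order #5] limit_sell(price=99, qty=7): fills=none; bids=[-] asks=[#3:6@97 #4:1@98 #5:7@99]
After op 6 [order #6] limit_buy(price=104, qty=2): fills=#6x#3:2@97; bids=[-] asks=[#3:4@97 #4:1@98 #5:7@99]
After op 7 [order #7] market_sell(qty=3): fills=none; bids=[-] asks=[#3:4@97 #4:1@98 #5:7@99]

Answer: 5@102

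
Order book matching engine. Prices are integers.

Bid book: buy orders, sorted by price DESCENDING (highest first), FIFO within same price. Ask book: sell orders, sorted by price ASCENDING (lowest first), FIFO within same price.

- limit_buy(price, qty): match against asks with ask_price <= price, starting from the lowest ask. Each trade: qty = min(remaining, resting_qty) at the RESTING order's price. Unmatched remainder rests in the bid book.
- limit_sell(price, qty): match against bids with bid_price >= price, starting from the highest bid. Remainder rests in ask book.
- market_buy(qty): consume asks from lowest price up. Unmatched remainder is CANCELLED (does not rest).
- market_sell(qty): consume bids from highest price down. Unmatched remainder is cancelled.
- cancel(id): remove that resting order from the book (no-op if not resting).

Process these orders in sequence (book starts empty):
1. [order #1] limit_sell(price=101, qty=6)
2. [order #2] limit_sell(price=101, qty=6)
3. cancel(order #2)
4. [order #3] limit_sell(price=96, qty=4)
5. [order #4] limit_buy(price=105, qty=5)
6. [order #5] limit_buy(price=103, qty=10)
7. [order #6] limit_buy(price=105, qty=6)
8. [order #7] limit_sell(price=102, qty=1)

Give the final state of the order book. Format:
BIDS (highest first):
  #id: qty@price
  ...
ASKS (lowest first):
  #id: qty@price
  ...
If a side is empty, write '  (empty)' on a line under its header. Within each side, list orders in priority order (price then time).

After op 1 [order #1] limit_sell(price=101, qty=6): fills=none; bids=[-] asks=[#1:6@101]
After op 2 [order #2] limit_sell(price=101, qty=6): fills=none; bids=[-] asks=[#1:6@101 #2:6@101]
After op 3 cancel(order #2): fills=none; bids=[-] asks=[#1:6@101]
After op 4 [order #3] limit_sell(price=96, qty=4): fills=none; bids=[-] asks=[#3:4@96 #1:6@101]
After op 5 [order #4] limit_buy(price=105, qty=5): fills=#4x#3:4@96 #4x#1:1@101; bids=[-] asks=[#1:5@101]
After op 6 [order #5] limit_buy(price=103, qty=10): fills=#5x#1:5@101; bids=[#5:5@103] asks=[-]
After op 7 [order #6] limit_buy(price=105, qty=6): fills=none; bids=[#6:6@105 #5:5@103] asks=[-]
After op 8 [order #7] limit_sell(price=102, qty=1): fills=#6x#7:1@105; bids=[#6:5@105 #5:5@103] asks=[-]

Answer: BIDS (highest first):
  #6: 5@105
  #5: 5@103
ASKS (lowest first):
  (empty)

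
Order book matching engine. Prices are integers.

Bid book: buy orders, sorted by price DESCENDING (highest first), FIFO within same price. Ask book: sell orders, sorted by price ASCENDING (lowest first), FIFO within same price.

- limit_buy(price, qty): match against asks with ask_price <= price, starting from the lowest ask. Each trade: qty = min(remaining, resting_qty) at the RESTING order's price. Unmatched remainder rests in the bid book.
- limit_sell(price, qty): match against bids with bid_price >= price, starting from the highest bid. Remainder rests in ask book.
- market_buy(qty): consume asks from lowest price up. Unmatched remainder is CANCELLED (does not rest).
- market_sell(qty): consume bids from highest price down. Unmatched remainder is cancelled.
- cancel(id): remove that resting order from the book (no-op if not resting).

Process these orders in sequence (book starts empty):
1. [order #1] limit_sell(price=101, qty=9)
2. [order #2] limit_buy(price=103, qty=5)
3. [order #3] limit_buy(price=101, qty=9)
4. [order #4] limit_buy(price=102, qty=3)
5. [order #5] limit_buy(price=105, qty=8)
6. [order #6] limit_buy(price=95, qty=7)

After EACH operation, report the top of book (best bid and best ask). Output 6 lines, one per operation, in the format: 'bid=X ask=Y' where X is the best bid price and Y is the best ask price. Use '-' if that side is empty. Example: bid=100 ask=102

Answer: bid=- ask=101
bid=- ask=101
bid=101 ask=-
bid=102 ask=-
bid=105 ask=-
bid=105 ask=-

Derivation:
After op 1 [order #1] limit_sell(price=101, qty=9): fills=none; bids=[-] asks=[#1:9@101]
After op 2 [order #2] limit_buy(price=103, qty=5): fills=#2x#1:5@101; bids=[-] asks=[#1:4@101]
After op 3 [order #3] limit_buy(price=101, qty=9): fills=#3x#1:4@101; bids=[#3:5@101] asks=[-]
After op 4 [order #4] limit_buy(price=102, qty=3): fills=none; bids=[#4:3@102 #3:5@101] asks=[-]
After op 5 [order #5] limit_buy(price=105, qty=8): fills=none; bids=[#5:8@105 #4:3@102 #3:5@101] asks=[-]
After op 6 [order #6] limit_buy(price=95, qty=7): fills=none; bids=[#5:8@105 #4:3@102 #3:5@101 #6:7@95] asks=[-]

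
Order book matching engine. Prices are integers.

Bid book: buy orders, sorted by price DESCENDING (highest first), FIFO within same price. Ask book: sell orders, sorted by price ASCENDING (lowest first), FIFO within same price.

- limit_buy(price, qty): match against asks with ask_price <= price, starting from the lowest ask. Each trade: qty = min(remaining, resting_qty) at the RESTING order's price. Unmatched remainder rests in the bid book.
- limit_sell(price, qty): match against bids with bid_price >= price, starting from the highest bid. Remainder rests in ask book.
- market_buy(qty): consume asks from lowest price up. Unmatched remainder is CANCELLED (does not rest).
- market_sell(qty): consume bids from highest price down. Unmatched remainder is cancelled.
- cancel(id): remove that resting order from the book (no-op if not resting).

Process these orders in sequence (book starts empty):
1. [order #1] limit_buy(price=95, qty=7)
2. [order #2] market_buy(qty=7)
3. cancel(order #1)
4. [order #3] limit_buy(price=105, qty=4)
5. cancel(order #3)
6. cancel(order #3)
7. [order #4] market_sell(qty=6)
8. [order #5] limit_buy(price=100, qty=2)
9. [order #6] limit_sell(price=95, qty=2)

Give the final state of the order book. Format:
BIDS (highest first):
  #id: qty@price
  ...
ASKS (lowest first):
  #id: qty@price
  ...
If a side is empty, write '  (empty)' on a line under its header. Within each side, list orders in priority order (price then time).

After op 1 [order #1] limit_buy(price=95, qty=7): fills=none; bids=[#1:7@95] asks=[-]
After op 2 [order #2] market_buy(qty=7): fills=none; bids=[#1:7@95] asks=[-]
After op 3 cancel(order #1): fills=none; bids=[-] asks=[-]
After op 4 [order #3] limit_buy(price=105, qty=4): fills=none; bids=[#3:4@105] asks=[-]
After op 5 cancel(order #3): fills=none; bids=[-] asks=[-]
After op 6 cancel(order #3): fills=none; bids=[-] asks=[-]
After op 7 [order #4] market_sell(qty=6): fills=none; bids=[-] asks=[-]
After op 8 [order #5] limit_buy(price=100, qty=2): fills=none; bids=[#5:2@100] asks=[-]
After op 9 [order #6] limit_sell(price=95, qty=2): fills=#5x#6:2@100; bids=[-] asks=[-]

Answer: BIDS (highest first):
  (empty)
ASKS (lowest first):
  (empty)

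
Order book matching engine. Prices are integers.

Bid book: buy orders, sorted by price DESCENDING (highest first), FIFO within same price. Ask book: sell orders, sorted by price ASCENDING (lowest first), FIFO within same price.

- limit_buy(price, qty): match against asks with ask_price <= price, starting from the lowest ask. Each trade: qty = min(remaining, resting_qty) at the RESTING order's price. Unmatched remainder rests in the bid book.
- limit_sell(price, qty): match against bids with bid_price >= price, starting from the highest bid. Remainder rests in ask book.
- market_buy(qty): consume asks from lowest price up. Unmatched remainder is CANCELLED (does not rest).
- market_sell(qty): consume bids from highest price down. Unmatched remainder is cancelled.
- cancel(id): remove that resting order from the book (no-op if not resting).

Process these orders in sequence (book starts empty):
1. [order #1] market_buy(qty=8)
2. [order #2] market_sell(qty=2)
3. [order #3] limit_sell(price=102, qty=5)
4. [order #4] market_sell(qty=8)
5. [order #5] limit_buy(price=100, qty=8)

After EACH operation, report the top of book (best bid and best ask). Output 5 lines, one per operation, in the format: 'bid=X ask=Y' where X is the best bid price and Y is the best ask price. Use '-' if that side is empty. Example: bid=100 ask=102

After op 1 [order #1] market_buy(qty=8): fills=none; bids=[-] asks=[-]
After op 2 [order #2] market_sell(qty=2): fills=none; bids=[-] asks=[-]
After op 3 [order #3] limit_sell(price=102, qty=5): fills=none; bids=[-] asks=[#3:5@102]
After op 4 [order #4] market_sell(qty=8): fills=none; bids=[-] asks=[#3:5@102]
After op 5 [order #5] limit_buy(price=100, qty=8): fills=none; bids=[#5:8@100] asks=[#3:5@102]

Answer: bid=- ask=-
bid=- ask=-
bid=- ask=102
bid=- ask=102
bid=100 ask=102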